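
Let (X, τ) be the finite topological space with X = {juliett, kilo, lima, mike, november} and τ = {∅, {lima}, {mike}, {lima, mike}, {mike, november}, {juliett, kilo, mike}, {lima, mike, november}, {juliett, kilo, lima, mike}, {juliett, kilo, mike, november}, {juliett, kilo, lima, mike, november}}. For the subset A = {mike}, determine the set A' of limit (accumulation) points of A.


A' = {juliett, kilo, november}

For each x ∈ X, list the open sets U ∈ τ with x ∈ U, then check whether U ∩ (A ∖ {x}) ≠ ∅ for every such U.
  x = juliett: opens ∋ x are {juliett, kilo, mike}, {juliett, kilo, lima, mike}, {juliett, kilo, mike, november}, {juliett, kilo, lima, mike, november}; each meets A ∖ {juliett}, so x IS a limit point.
  x = kilo: opens ∋ x are {juliett, kilo, mike}, {juliett, kilo, lima, mike}, {juliett, kilo, mike, november}, {juliett, kilo, lima, mike, november}; each meets A ∖ {kilo}, so x IS a limit point.
  x = lima: open {lima} ∋ x has {lima} ∩ (A ∖ {lima}) = ∅, so x is NOT a limit point.
  x = mike: open {mike} ∋ x has {mike} ∩ (A ∖ {mike}) = ∅, so x is NOT a limit point.
  x = november: opens ∋ x are {mike, november}, {lima, mike, november}, {juliett, kilo, mike, november}, {juliett, kilo, lima, mike, november}; each meets A ∖ {november}, so x IS a limit point.
Collecting: A' = {juliett, kilo, november}.


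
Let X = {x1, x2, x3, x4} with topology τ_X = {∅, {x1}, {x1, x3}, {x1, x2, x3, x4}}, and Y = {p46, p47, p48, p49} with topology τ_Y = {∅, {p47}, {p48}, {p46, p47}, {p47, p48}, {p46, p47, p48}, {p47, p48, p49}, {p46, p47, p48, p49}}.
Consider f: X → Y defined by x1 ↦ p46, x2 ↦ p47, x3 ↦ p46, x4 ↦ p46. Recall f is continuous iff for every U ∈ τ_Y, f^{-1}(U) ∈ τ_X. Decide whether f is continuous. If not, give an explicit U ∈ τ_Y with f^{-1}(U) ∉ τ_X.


f is NOT continuous.

Compute f^{-1}(U) for each U ∈ τ_Y:
  U = ∅: f^{-1}(U) = ∅ ∈ τ_X ✓.
  U = {p47}: f^{-1}(U) = {x2} ∉ τ_X ✗.
  U = {p48}: f^{-1}(U) = ∅ ∈ τ_X ✓.
  U = {p46, p47}: f^{-1}(U) = {x1, x2, x3, x4} ∈ τ_X ✓.
  U = {p47, p48}: f^{-1}(U) = {x2} ∉ τ_X ✗.
  U = {p46, p47, p48}: f^{-1}(U) = {x1, x2, x3, x4} ∈ τ_X ✓.
  U = {p47, p48, p49}: f^{-1}(U) = {x2} ∉ τ_X ✗.
  U = {p46, p47, p48, p49}: f^{-1}(U) = {x1, x2, x3, x4} ∈ τ_X ✓.
Found U = {p47} with f^{-1}(U) = {x2} not in τ_X. Therefore f is NOT continuous.


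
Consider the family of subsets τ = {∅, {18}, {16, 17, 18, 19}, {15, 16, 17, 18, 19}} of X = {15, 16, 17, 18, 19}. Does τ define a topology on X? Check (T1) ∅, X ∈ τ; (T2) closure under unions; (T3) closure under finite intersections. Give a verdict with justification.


τ IS a topology on X.

Axiom (T1): ∅ ∈ τ? Yes; X ∈ τ? Yes.
Axiom (T2/T3): check pairwise unions and intersections of members of τ.
All pairwise intersections and unions checked — each lies in τ. Therefore τ satisfies (T1), (T2), (T3): it IS a topology on X.


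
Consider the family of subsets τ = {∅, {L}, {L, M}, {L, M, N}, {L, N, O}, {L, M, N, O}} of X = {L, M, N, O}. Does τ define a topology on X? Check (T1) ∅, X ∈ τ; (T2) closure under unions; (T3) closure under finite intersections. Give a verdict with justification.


τ is NOT a topology on X.

Axiom (T1): ∅ ∈ τ? Yes; X ∈ τ? Yes.
Axiom (T2/T3): check pairwise unions and intersections of members of τ.
Counterexample for (T3): {L, M, N} ∩ {L, N, O} = {L, N} ∉ τ. Therefore τ is NOT a topology.


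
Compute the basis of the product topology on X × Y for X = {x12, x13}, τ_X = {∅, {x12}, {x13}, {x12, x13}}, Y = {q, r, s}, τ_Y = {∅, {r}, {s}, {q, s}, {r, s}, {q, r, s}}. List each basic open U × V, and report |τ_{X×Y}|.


Basis B = {∅ × ∅, {x12} × {r}, {x12} × {s}, {x13} × {r}, {x13} × {s}, {x12} × {q, s}, {x12} × {r, s}, {x12, x13} × {r}, {x12, x13} × {s}, {x13} × {q, s}, {x13} × {r, s}, {x12} × {q, r, s}, {x13} × {q, r, s}, {x12, x13} × {q, s}, {x12, x13} × {r, s}, {x12, x13} × {q, r, s}}; |τ_{X×Y}| = 36.

Enumerate products U × V with U ∈ τ_X, V ∈ τ_Y (deduplicated):
  ∅ × ∅ = {} (∅)
  {x12} × {r} = {(x12,r)}
  {x12} × {s} = {(x12,s)}
  {x13} × {r} = {(x13,r)}
  {x13} × {s} = {(x13,s)}
  {x12} × {q, s} = {(x12,q), (x12,s)}
  {x12} × {r, s} = {(x12,r), (x12,s)}
  {x12, x13} × {r} = {(x12,r), (x13,r)}
  {x12, x13} × {s} = {(x12,s), (x13,s)}
  {x13} × {q, s} = {(x13,q), (x13,s)}
  {x13} × {r, s} = {(x13,r), (x13,s)}
  {x12} × {q, r, s} = {(x12,q), (x12,r), (x12,s)}
  {x13} × {q, r, s} = {(x13,q), (x13,r), (x13,s)}
  {x12, x13} × {q, s} = {(x12,q), (x12,s), (x13,q), (x13,s)}
  {x12, x13} × {r, s} = {(x12,r), (x12,s), (x13,r), (x13,s)}
  {x12, x13} × {q, r, s} = {(x12,q), (x12,r), (x12,s), (x13,q), (x13,r), (x13,s)}
These 16 distinct sets form the basis B.
Close under arbitrary unions to get τ_{X×Y}; counting gives |τ_{X×Y}| = 36.


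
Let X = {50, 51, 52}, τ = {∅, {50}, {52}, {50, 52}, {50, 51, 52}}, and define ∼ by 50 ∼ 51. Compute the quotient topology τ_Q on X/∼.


X/∼ = {[50=51], [52]}; |τ_Q| = 3.

Equivalence classes: [50=51], [52].
Quotient map π: X → X/∼ sends 50 ↦ [50=51], 51 ↦ [50=51], 52 ↦ [52].
For each subset V ⊆ X/∼, compute π^{-1}(V) ⊆ X and check whether π^{-1}(V) ∈ τ. V is open in τ_Q iff π^{-1}(V) ∈ τ.
  V = {}: π^{-1}(V) = ∅ ∈ τ ✓.
  V = {[50=51]}: π^{-1}(V) = {50, 51} ∉ τ ✗.
  V = {[52]}: π^{-1}(V) = {52} ∈ τ ✓.
  V = {[50=51], [52]}: π^{-1}(V) = {50, 51, 52} ∈ τ ✓.
Open sets in the quotient: τ_Q = {{}, {[52]}, {[50=51], [52]}} (3 elements).


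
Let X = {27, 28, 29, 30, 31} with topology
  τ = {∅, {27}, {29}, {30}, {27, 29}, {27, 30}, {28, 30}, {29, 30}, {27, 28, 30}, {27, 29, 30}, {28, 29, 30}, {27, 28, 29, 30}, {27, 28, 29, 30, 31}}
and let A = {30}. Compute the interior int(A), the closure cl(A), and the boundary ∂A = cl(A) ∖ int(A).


int(A) = {30}, cl(A) = {28, 30, 31}, ∂A = {28, 31}.

Closed sets in (X, τ) are complements of opens:
  closed(X, τ) = {∅, {31}, {27, 31}, {28, 31}, {29, 31}, {27, 28, 31}, {27, 29, 31}, {28, 29, 31}, {28, 30, 31}, {27, 28, 29, 31}, {27, 28, 30, 31}, {28, 29, 30, 31}, {27, 28, 29, 30, 31}}.
int(A) = ⋃ {U ∈ τ : U ⊆ A}. Opens contained in A: ∅, {30}.
Taking the union of these: int(A) = {30}.
cl(A) = ⋂ {C closed : A ⊆ C}. Closed sets containing A: {28, 30, 31}, {27, 28, 30, 31}, {28, 29, 30, 31}, {27, 28, 29, 30, 31}.
Intersecting these: cl(A) = {28, 30, 31}.
∂A = cl(A) ∖ int(A) = {28, 30, 31} ∖ {30} = {28, 31}.


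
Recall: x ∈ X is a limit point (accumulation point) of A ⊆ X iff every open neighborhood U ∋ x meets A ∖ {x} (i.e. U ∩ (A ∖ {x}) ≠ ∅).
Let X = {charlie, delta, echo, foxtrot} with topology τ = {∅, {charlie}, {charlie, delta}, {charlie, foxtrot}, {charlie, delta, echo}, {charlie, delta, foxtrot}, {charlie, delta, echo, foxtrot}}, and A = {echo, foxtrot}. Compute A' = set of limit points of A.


A' = ∅

For each x ∈ X, list the open sets U ∈ τ with x ∈ U, then check whether U ∩ (A ∖ {x}) ≠ ∅ for every such U.
  x = charlie: open {charlie} ∋ x has {charlie} ∩ (A ∖ {charlie}) = ∅, so x is NOT a limit point.
  x = delta: open {charlie, delta} ∋ x has {charlie, delta} ∩ (A ∖ {delta}) = ∅, so x is NOT a limit point.
  x = echo: open {charlie, delta, echo} ∋ x has {charlie, delta, echo} ∩ (A ∖ {echo}) = ∅, so x is NOT a limit point.
  x = foxtrot: open {charlie, foxtrot} ∋ x has {charlie, foxtrot} ∩ (A ∖ {foxtrot}) = ∅, so x is NOT a limit point.
Collecting: A' = ∅.


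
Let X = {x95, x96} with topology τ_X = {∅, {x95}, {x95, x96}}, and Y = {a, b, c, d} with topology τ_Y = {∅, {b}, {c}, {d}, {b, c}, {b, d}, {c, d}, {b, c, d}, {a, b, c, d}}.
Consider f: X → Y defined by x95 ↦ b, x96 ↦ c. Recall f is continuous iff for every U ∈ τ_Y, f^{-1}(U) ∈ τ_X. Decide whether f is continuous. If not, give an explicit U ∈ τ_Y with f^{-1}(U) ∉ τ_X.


f is NOT continuous.

Compute f^{-1}(U) for each U ∈ τ_Y:
  U = ∅: f^{-1}(U) = ∅ ∈ τ_X ✓.
  U = {b}: f^{-1}(U) = {x95} ∈ τ_X ✓.
  U = {c}: f^{-1}(U) = {x96} ∉ τ_X ✗.
  U = {d}: f^{-1}(U) = ∅ ∈ τ_X ✓.
  U = {b, c}: f^{-1}(U) = {x95, x96} ∈ τ_X ✓.
  U = {b, d}: f^{-1}(U) = {x95} ∈ τ_X ✓.
  U = {c, d}: f^{-1}(U) = {x96} ∉ τ_X ✗.
  U = {b, c, d}: f^{-1}(U) = {x95, x96} ∈ τ_X ✓.
  U = {a, b, c, d}: f^{-1}(U) = {x95, x96} ∈ τ_X ✓.
Found U = {c} with f^{-1}(U) = {x96} not in τ_X. Therefore f is NOT continuous.


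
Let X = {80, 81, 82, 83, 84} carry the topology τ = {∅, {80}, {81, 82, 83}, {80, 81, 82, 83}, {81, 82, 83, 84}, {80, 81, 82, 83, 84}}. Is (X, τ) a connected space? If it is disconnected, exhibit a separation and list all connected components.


(X, τ) is disconnected; components = [{80}, {81, 82, 83, 84}].

Find clopen sets (U ∈ τ with X ∖ U ∈ τ):
  U = ∅, X ∖ U = {80, 81, 82, 83, 84} — both open, so U is clopen.
  U = {80}, X ∖ U = {81, 82, 83, 84} — both open, so U is clopen.
  U = {81, 82, 83, 84}, X ∖ U = {80} — both open, so U is clopen.
  U = {80, 81, 82, 83, 84}, X ∖ U = ∅ — both open, so U is clopen.
Nontrivial clopen(s) exist: e.g. {81, 82, 83, 84}. So (X, τ) is disconnected.
Compute connected components by grouping points that agree on all clopens:
  component: {80}
  component: {81, 82, 83, 84}


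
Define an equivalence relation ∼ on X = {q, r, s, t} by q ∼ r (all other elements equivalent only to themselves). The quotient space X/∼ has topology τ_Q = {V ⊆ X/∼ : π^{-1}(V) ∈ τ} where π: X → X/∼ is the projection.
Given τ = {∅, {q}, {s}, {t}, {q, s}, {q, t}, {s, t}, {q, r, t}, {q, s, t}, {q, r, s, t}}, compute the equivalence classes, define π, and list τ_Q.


X/∼ = {[q=r], [s], [t]}; |τ_Q| = 6.

Equivalence classes: [q=r], [s], [t].
Quotient map π: X → X/∼ sends q ↦ [q=r], r ↦ [q=r], s ↦ [s], t ↦ [t].
For each subset V ⊆ X/∼, compute π^{-1}(V) ⊆ X and check whether π^{-1}(V) ∈ τ. V is open in τ_Q iff π^{-1}(V) ∈ τ.
  V = {}: π^{-1}(V) = ∅ ∈ τ ✓.
  V = {[q=r]}: π^{-1}(V) = {q, r} ∉ τ ✗.
  V = {[s]}: π^{-1}(V) = {s} ∈ τ ✓.
  V = {[q=r], [s]}: π^{-1}(V) = {q, r, s} ∉ τ ✗.
  V = {[t]}: π^{-1}(V) = {t} ∈ τ ✓.
  V = {[q=r], [t]}: π^{-1}(V) = {q, r, t} ∈ τ ✓.
  V = {[s], [t]}: π^{-1}(V) = {s, t} ∈ τ ✓.
  V = {[q=r], [s], [t]}: π^{-1}(V) = {q, r, s, t} ∈ τ ✓.
Open sets in the quotient: τ_Q = {{}, {[s]}, {[t]}, {[q=r], [t]}, {[s], [t]}, {[q=r], [s], [t]}} (6 elements).


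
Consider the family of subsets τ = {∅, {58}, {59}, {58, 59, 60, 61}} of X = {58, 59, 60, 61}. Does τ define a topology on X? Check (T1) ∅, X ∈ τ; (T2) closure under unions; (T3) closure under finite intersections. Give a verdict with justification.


τ is NOT a topology on X.

Axiom (T1): ∅ ∈ τ? Yes; X ∈ τ? Yes.
Axiom (T2/T3): check pairwise unions and intersections of members of τ.
Counterexample for (T2): {58} ∪ {59} = {58, 59} ∉ τ. Therefore τ is NOT a topology.


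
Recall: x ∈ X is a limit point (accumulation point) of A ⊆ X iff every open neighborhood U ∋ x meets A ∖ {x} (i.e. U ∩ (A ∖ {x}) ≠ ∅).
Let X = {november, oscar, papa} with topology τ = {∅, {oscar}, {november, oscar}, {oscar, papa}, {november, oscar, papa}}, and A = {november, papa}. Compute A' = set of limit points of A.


A' = ∅

For each x ∈ X, list the open sets U ∈ τ with x ∈ U, then check whether U ∩ (A ∖ {x}) ≠ ∅ for every such U.
  x = november: open {november, oscar} ∋ x has {november, oscar} ∩ (A ∖ {november}) = ∅, so x is NOT a limit point.
  x = oscar: open {oscar} ∋ x has {oscar} ∩ (A ∖ {oscar}) = ∅, so x is NOT a limit point.
  x = papa: open {oscar, papa} ∋ x has {oscar, papa} ∩ (A ∖ {papa}) = ∅, so x is NOT a limit point.
Collecting: A' = ∅.


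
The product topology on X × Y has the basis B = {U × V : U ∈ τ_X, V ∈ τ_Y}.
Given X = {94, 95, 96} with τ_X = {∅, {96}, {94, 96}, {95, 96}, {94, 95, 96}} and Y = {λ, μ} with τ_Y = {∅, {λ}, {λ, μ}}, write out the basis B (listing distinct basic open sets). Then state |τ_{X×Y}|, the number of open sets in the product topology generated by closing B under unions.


Basis B = {∅ × ∅, {96} × {λ}, {94, 96} × {λ}, {95, 96} × {λ}, {96} × {λ, μ}, {94, 95, 96} × {λ}, {94, 96} × {λ, μ}, {95, 96} × {λ, μ}, {94, 95, 96} × {λ, μ}}; |τ_{X×Y}| = 14.

Enumerate products U × V with U ∈ τ_X, V ∈ τ_Y (deduplicated):
  ∅ × ∅ = {} (∅)
  {96} × {λ} = {(96,λ)}
  {94, 96} × {λ} = {(94,λ), (96,λ)}
  {95, 96} × {λ} = {(95,λ), (96,λ)}
  {96} × {λ, μ} = {(96,λ), (96,μ)}
  {94, 95, 96} × {λ} = {(94,λ), (95,λ), (96,λ)}
  {94, 96} × {λ, μ} = {(94,λ), (94,μ), (96,λ), (96,μ)}
  {95, 96} × {λ, μ} = {(95,λ), (95,μ), (96,λ), (96,μ)}
  {94, 95, 96} × {λ, μ} = {(94,λ), (94,μ), (95,λ), (95,μ), (96,λ), (96,μ)}
These 9 distinct sets form the basis B.
Close under arbitrary unions to get τ_{X×Y}; counting gives |τ_{X×Y}| = 14.


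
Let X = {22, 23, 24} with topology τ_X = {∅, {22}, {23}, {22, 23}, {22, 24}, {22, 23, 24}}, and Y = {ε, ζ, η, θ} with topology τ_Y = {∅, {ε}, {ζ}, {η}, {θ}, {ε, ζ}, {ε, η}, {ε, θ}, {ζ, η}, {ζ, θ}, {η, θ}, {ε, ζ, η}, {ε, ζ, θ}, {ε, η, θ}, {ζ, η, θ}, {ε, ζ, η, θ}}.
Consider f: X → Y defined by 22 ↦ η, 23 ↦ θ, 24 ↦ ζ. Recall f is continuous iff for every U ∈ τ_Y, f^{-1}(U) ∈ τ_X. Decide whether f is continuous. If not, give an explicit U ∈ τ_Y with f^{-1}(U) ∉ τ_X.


f is NOT continuous.

Compute f^{-1}(U) for each U ∈ τ_Y:
  U = ∅: f^{-1}(U) = ∅ ∈ τ_X ✓.
  U = {ε}: f^{-1}(U) = ∅ ∈ τ_X ✓.
  U = {ζ}: f^{-1}(U) = {24} ∉ τ_X ✗.
  U = {η}: f^{-1}(U) = {22} ∈ τ_X ✓.
  U = {θ}: f^{-1}(U) = {23} ∈ τ_X ✓.
  U = {ε, ζ}: f^{-1}(U) = {24} ∉ τ_X ✗.
  U = {ε, η}: f^{-1}(U) = {22} ∈ τ_X ✓.
  U = {ε, θ}: f^{-1}(U) = {23} ∈ τ_X ✓.
  U = {ζ, η}: f^{-1}(U) = {22, 24} ∈ τ_X ✓.
  U = {ζ, θ}: f^{-1}(U) = {23, 24} ∉ τ_X ✗.
  U = {η, θ}: f^{-1}(U) = {22, 23} ∈ τ_X ✓.
  U = {ε, ζ, η}: f^{-1}(U) = {22, 24} ∈ τ_X ✓.
  U = {ε, ζ, θ}: f^{-1}(U) = {23, 24} ∉ τ_X ✗.
  U = {ε, η, θ}: f^{-1}(U) = {22, 23} ∈ τ_X ✓.
  U = {ζ, η, θ}: f^{-1}(U) = {22, 23, 24} ∈ τ_X ✓.
  U = {ε, ζ, η, θ}: f^{-1}(U) = {22, 23, 24} ∈ τ_X ✓.
Found U = {ζ} with f^{-1}(U) = {24} not in τ_X. Therefore f is NOT continuous.


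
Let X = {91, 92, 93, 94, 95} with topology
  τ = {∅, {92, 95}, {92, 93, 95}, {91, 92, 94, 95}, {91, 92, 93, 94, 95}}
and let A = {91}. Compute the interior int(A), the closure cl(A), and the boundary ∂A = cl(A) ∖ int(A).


int(A) = ∅, cl(A) = {91, 94}, ∂A = {91, 94}.

Closed sets in (X, τ) are complements of opens:
  closed(X, τ) = {∅, {93}, {91, 94}, {91, 93, 94}, {91, 92, 93, 94, 95}}.
int(A) = ⋃ {U ∈ τ : U ⊆ A}. Opens contained in A: ∅.
Taking the union of these: int(A) = ∅.
cl(A) = ⋂ {C closed : A ⊆ C}. Closed sets containing A: {91, 94}, {91, 93, 94}, {91, 92, 93, 94, 95}.
Intersecting these: cl(A) = {91, 94}.
∂A = cl(A) ∖ int(A) = {91, 94} ∖ ∅ = {91, 94}.


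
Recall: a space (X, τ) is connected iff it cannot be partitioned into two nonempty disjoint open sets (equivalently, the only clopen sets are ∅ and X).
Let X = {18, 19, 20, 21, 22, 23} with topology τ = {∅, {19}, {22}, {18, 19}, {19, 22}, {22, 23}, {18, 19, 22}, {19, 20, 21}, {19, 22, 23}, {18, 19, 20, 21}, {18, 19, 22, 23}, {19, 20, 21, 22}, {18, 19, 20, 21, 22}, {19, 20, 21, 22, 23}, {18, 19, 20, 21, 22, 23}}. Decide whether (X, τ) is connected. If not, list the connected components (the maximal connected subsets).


(X, τ) is disconnected; components = [{22, 23}, {18, 19, 20, 21}].

Find clopen sets (U ∈ τ with X ∖ U ∈ τ):
  U = ∅, X ∖ U = {18, 19, 20, 21, 22, 23} — both open, so U is clopen.
  U = {22, 23}, X ∖ U = {18, 19, 20, 21} — both open, so U is clopen.
  U = {18, 19, 20, 21}, X ∖ U = {22, 23} — both open, so U is clopen.
  U = {18, 19, 20, 21, 22, 23}, X ∖ U = ∅ — both open, so U is clopen.
Nontrivial clopen(s) exist: e.g. {22, 23}. So (X, τ) is disconnected.
Compute connected components by grouping points that agree on all clopens:
  component: {22, 23}
  component: {18, 19, 20, 21}


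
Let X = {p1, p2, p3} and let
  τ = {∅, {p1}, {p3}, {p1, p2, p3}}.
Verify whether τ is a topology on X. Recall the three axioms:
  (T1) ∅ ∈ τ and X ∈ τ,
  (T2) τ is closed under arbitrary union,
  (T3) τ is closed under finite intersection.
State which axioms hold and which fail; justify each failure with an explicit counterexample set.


τ is NOT a topology on X.

Axiom (T1): ∅ ∈ τ? Yes; X ∈ τ? Yes.
Axiom (T2/T3): check pairwise unions and intersections of members of τ.
Counterexample for (T2): {p1} ∪ {p3} = {p1, p3} ∉ τ. Therefore τ is NOT a topology.


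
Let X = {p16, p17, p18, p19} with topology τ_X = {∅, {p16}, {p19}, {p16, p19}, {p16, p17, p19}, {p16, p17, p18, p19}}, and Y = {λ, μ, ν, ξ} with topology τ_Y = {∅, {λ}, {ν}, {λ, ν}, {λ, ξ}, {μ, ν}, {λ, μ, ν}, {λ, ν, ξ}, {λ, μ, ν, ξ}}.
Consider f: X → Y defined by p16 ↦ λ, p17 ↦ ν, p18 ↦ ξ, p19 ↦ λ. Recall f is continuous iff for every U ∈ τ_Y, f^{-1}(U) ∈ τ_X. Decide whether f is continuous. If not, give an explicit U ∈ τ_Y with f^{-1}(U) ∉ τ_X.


f is NOT continuous.

Compute f^{-1}(U) for each U ∈ τ_Y:
  U = ∅: f^{-1}(U) = ∅ ∈ τ_X ✓.
  U = {λ}: f^{-1}(U) = {p16, p19} ∈ τ_X ✓.
  U = {ν}: f^{-1}(U) = {p17} ∉ τ_X ✗.
  U = {λ, ν}: f^{-1}(U) = {p16, p17, p19} ∈ τ_X ✓.
  U = {λ, ξ}: f^{-1}(U) = {p16, p18, p19} ∉ τ_X ✗.
  U = {μ, ν}: f^{-1}(U) = {p17} ∉ τ_X ✗.
  U = {λ, μ, ν}: f^{-1}(U) = {p16, p17, p19} ∈ τ_X ✓.
  U = {λ, ν, ξ}: f^{-1}(U) = {p16, p17, p18, p19} ∈ τ_X ✓.
  U = {λ, μ, ν, ξ}: f^{-1}(U) = {p16, p17, p18, p19} ∈ τ_X ✓.
Found U = {ν} with f^{-1}(U) = {p17} not in τ_X. Therefore f is NOT continuous.


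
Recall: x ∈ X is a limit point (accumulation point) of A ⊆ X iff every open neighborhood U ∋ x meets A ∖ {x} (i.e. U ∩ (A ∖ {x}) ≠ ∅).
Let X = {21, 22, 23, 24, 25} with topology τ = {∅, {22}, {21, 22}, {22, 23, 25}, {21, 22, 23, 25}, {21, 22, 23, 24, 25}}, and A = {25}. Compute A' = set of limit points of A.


A' = {23, 24}

For each x ∈ X, list the open sets U ∈ τ with x ∈ U, then check whether U ∩ (A ∖ {x}) ≠ ∅ for every such U.
  x = 21: open {21, 22} ∋ x has {21, 22} ∩ (A ∖ {21}) = ∅, so x is NOT a limit point.
  x = 22: open {22} ∋ x has {22} ∩ (A ∖ {22}) = ∅, so x is NOT a limit point.
  x = 23: opens ∋ x are {22, 23, 25}, {21, 22, 23, 25}, {21, 22, 23, 24, 25}; each meets A ∖ {23}, so x IS a limit point.
  x = 24: opens ∋ x are {21, 22, 23, 24, 25}; each meets A ∖ {24}, so x IS a limit point.
  x = 25: open {22, 23, 25} ∋ x has {22, 23, 25} ∩ (A ∖ {25}) = ∅, so x is NOT a limit point.
Collecting: A' = {23, 24}.


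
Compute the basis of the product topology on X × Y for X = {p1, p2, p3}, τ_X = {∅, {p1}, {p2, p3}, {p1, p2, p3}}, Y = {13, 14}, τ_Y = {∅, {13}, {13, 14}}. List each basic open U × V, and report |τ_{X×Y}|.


Basis B = {∅ × ∅, {p1} × {13}, {p1} × {13, 14}, {p2, p3} × {13}, {p1, p2, p3} × {13}, {p2, p3} × {13, 14}, {p1, p2, p3} × {13, 14}}; |τ_{X×Y}| = 9.

Enumerate products U × V with U ∈ τ_X, V ∈ τ_Y (deduplicated):
  ∅ × ∅ = {} (∅)
  {p1} × {13} = {(p1,13)}
  {p1} × {13, 14} = {(p1,13), (p1,14)}
  {p2, p3} × {13} = {(p2,13), (p3,13)}
  {p1, p2, p3} × {13} = {(p1,13), (p2,13), (p3,13)}
  {p2, p3} × {13, 14} = {(p2,13), (p2,14), (p3,13), (p3,14)}
  {p1, p2, p3} × {13, 14} = {(p1,13), (p1,14), (p2,13), (p2,14), (p3,13), (p3,14)}
These 7 distinct sets form the basis B.
Close under arbitrary unions to get τ_{X×Y}; counting gives |τ_{X×Y}| = 9.


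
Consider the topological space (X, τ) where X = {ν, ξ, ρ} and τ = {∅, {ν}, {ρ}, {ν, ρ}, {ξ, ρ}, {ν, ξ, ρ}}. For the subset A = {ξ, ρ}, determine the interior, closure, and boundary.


int(A) = {ξ, ρ}, cl(A) = {ξ, ρ}, ∂A = ∅.

Closed sets in (X, τ) are complements of opens:
  closed(X, τ) = {∅, {ν}, {ξ}, {ν, ξ}, {ξ, ρ}, {ν, ξ, ρ}}.
int(A) = ⋃ {U ∈ τ : U ⊆ A}. Opens contained in A: ∅, {ρ}, {ξ, ρ}.
Taking the union of these: int(A) = {ξ, ρ}.
cl(A) = ⋂ {C closed : A ⊆ C}. Closed sets containing A: {ξ, ρ}, {ν, ξ, ρ}.
Intersecting these: cl(A) = {ξ, ρ}.
∂A = cl(A) ∖ int(A) = {ξ, ρ} ∖ {ξ, ρ} = ∅.


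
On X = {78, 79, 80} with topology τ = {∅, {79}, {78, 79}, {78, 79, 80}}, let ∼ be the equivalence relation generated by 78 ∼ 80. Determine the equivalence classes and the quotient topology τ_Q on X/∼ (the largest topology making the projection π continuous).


X/∼ = {[78=80], [79]}; |τ_Q| = 3.

Equivalence classes: [78=80], [79].
Quotient map π: X → X/∼ sends 78 ↦ [78=80], 79 ↦ [79], 80 ↦ [78=80].
For each subset V ⊆ X/∼, compute π^{-1}(V) ⊆ X and check whether π^{-1}(V) ∈ τ. V is open in τ_Q iff π^{-1}(V) ∈ τ.
  V = {}: π^{-1}(V) = ∅ ∈ τ ✓.
  V = {[78=80]}: π^{-1}(V) = {78, 80} ∉ τ ✗.
  V = {[79]}: π^{-1}(V) = {79} ∈ τ ✓.
  V = {[78=80], [79]}: π^{-1}(V) = {78, 79, 80} ∈ τ ✓.
Open sets in the quotient: τ_Q = {{}, {[79]}, {[78=80], [79]}} (3 elements).


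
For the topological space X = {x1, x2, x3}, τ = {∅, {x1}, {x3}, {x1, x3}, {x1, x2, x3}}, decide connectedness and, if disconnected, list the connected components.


(X, τ) is connected.

Find clopen sets (U ∈ τ with X ∖ U ∈ τ):
  U = ∅, X ∖ U = {x1, x2, x3} — both open, so U is clopen.
  U = {x1, x2, x3}, X ∖ U = ∅ — both open, so U is clopen.
Only trivial clopens (∅ and X) exist, so (X, τ) is connected.
Compute connected components by grouping points that agree on all clopens:
  component: {x1, x2, x3}


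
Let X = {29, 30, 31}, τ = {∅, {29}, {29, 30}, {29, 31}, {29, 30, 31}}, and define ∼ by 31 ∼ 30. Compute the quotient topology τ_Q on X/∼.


X/∼ = {[29], [30=31]}; |τ_Q| = 3.

Equivalence classes: [29], [30=31].
Quotient map π: X → X/∼ sends 29 ↦ [29], 30 ↦ [30=31], 31 ↦ [30=31].
For each subset V ⊆ X/∼, compute π^{-1}(V) ⊆ X and check whether π^{-1}(V) ∈ τ. V is open in τ_Q iff π^{-1}(V) ∈ τ.
  V = {}: π^{-1}(V) = ∅ ∈ τ ✓.
  V = {[29]}: π^{-1}(V) = {29} ∈ τ ✓.
  V = {[30=31]}: π^{-1}(V) = {30, 31} ∉ τ ✗.
  V = {[29], [30=31]}: π^{-1}(V) = {29, 30, 31} ∈ τ ✓.
Open sets in the quotient: τ_Q = {{}, {[29]}, {[29], [30=31]}} (3 elements).


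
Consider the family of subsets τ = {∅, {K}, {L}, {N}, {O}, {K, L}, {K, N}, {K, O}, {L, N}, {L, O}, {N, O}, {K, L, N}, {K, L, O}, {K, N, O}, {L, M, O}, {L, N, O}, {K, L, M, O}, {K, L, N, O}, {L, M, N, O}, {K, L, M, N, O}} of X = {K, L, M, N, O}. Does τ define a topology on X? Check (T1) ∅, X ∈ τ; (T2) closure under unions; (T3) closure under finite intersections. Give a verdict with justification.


τ IS a topology on X.

Axiom (T1): ∅ ∈ τ? Yes; X ∈ τ? Yes.
Axiom (T2/T3): check pairwise unions and intersections of members of τ.
All pairwise intersections and unions checked — each lies in τ. Therefore τ satisfies (T1), (T2), (T3): it IS a topology on X.


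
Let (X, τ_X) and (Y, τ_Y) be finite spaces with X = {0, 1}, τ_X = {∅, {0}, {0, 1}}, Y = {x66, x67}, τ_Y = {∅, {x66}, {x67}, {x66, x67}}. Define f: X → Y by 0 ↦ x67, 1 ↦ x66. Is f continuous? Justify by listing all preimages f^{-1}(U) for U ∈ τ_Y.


f is NOT continuous.

Compute f^{-1}(U) for each U ∈ τ_Y:
  U = ∅: f^{-1}(U) = ∅ ∈ τ_X ✓.
  U = {x66}: f^{-1}(U) = {1} ∉ τ_X ✗.
  U = {x67}: f^{-1}(U) = {0} ∈ τ_X ✓.
  U = {x66, x67}: f^{-1}(U) = {0, 1} ∈ τ_X ✓.
Found U = {x66} with f^{-1}(U) = {1} not in τ_X. Therefore f is NOT continuous.


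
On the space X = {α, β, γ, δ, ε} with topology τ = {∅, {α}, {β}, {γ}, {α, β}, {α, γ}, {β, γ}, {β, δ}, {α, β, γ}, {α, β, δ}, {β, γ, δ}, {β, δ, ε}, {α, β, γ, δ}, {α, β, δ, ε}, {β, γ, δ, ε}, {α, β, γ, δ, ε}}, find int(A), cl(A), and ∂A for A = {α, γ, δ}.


int(A) = {α, γ}, cl(A) = {α, γ, δ, ε}, ∂A = {δ, ε}.

Closed sets in (X, τ) are complements of opens:
  closed(X, τ) = {∅, {α}, {γ}, {ε}, {α, γ}, {α, ε}, {γ, ε}, {δ, ε}, {α, γ, ε}, {α, δ, ε}, {β, δ, ε}, {γ, δ, ε}, {α, β, δ, ε}, {α, γ, δ, ε}, {β, γ, δ, ε}, {α, β, γ, δ, ε}}.
int(A) = ⋃ {U ∈ τ : U ⊆ A}. Opens contained in A: ∅, {α}, {γ}, {α, γ}.
Taking the union of these: int(A) = {α, γ}.
cl(A) = ⋂ {C closed : A ⊆ C}. Closed sets containing A: {α, γ, δ, ε}, {α, β, γ, δ, ε}.
Intersecting these: cl(A) = {α, γ, δ, ε}.
∂A = cl(A) ∖ int(A) = {α, γ, δ, ε} ∖ {α, γ} = {δ, ε}.


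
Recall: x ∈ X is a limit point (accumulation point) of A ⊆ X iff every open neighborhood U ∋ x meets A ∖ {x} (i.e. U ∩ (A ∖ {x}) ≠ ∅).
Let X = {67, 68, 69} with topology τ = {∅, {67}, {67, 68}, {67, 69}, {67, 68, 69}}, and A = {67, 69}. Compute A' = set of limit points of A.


A' = {68, 69}

For each x ∈ X, list the open sets U ∈ τ with x ∈ U, then check whether U ∩ (A ∖ {x}) ≠ ∅ for every such U.
  x = 67: open {67} ∋ x has {67} ∩ (A ∖ {67}) = ∅, so x is NOT a limit point.
  x = 68: opens ∋ x are {67, 68}, {67, 68, 69}; each meets A ∖ {68}, so x IS a limit point.
  x = 69: opens ∋ x are {67, 69}, {67, 68, 69}; each meets A ∖ {69}, so x IS a limit point.
Collecting: A' = {68, 69}.


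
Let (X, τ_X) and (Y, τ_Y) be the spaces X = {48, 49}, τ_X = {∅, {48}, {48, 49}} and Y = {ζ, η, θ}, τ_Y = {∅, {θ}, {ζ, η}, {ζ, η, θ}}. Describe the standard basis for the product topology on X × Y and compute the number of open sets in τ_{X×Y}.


Basis B = {∅ × ∅, {48} × {θ}, {48} × {ζ, η}, {48, 49} × {θ}, {48} × {ζ, η, θ}, {48, 49} × {ζ, η}, {48, 49} × {ζ, η, θ}}; |τ_{X×Y}| = 9.

Enumerate products U × V with U ∈ τ_X, V ∈ τ_Y (deduplicated):
  ∅ × ∅ = {} (∅)
  {48} × {θ} = {(48,θ)}
  {48} × {ζ, η} = {(48,ζ), (48,η)}
  {48, 49} × {θ} = {(48,θ), (49,θ)}
  {48} × {ζ, η, θ} = {(48,ζ), (48,η), (48,θ)}
  {48, 49} × {ζ, η} = {(48,ζ), (48,η), (49,ζ), (49,η)}
  {48, 49} × {ζ, η, θ} = {(48,ζ), (48,η), (48,θ), (49,ζ), (49,η), (49,θ)}
These 7 distinct sets form the basis B.
Close under arbitrary unions to get τ_{X×Y}; counting gives |τ_{X×Y}| = 9.


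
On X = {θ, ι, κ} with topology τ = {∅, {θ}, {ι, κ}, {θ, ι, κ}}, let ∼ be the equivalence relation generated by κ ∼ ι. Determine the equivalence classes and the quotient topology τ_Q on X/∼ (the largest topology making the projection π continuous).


X/∼ = {[θ], [ι=κ]}; |τ_Q| = 4.

Equivalence classes: [θ], [ι=κ].
Quotient map π: X → X/∼ sends θ ↦ [θ], ι ↦ [ι=κ], κ ↦ [ι=κ].
For each subset V ⊆ X/∼, compute π^{-1}(V) ⊆ X and check whether π^{-1}(V) ∈ τ. V is open in τ_Q iff π^{-1}(V) ∈ τ.
  V = {}: π^{-1}(V) = ∅ ∈ τ ✓.
  V = {[θ]}: π^{-1}(V) = {θ} ∈ τ ✓.
  V = {[ι=κ]}: π^{-1}(V) = {ι, κ} ∈ τ ✓.
  V = {[θ], [ι=κ]}: π^{-1}(V) = {θ, ι, κ} ∈ τ ✓.
Open sets in the quotient: τ_Q = {{}, {[θ]}, {[ι=κ]}, {[θ], [ι=κ]}} (4 elements).


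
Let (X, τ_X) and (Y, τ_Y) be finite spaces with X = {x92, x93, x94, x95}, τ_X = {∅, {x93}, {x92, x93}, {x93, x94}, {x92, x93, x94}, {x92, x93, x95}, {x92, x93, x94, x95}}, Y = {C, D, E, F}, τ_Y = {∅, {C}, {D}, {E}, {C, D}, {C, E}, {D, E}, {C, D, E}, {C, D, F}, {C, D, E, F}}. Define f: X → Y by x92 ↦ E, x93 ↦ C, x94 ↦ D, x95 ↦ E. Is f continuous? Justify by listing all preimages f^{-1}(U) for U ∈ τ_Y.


f is NOT continuous.

Compute f^{-1}(U) for each U ∈ τ_Y:
  U = ∅: f^{-1}(U) = ∅ ∈ τ_X ✓.
  U = {C}: f^{-1}(U) = {x93} ∈ τ_X ✓.
  U = {D}: f^{-1}(U) = {x94} ∉ τ_X ✗.
  U = {E}: f^{-1}(U) = {x92, x95} ∉ τ_X ✗.
  U = {C, D}: f^{-1}(U) = {x93, x94} ∈ τ_X ✓.
  U = {C, E}: f^{-1}(U) = {x92, x93, x95} ∈ τ_X ✓.
  U = {D, E}: f^{-1}(U) = {x92, x94, x95} ∉ τ_X ✗.
  U = {C, D, E}: f^{-1}(U) = {x92, x93, x94, x95} ∈ τ_X ✓.
  U = {C, D, F}: f^{-1}(U) = {x93, x94} ∈ τ_X ✓.
  U = {C, D, E, F}: f^{-1}(U) = {x92, x93, x94, x95} ∈ τ_X ✓.
Found U = {D} with f^{-1}(U) = {x94} not in τ_X. Therefore f is NOT continuous.


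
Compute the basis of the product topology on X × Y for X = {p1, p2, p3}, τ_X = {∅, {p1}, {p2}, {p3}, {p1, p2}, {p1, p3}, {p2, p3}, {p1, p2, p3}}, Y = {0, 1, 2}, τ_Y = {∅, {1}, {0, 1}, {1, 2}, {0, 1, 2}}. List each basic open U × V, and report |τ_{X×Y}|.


Basis B = {∅ × ∅, {p1} × {1}, {p2} × {1}, {p3} × {1}, {p1} × {0, 1}, {p1} × {1, 2}, {p1, p2} × {1}, {p1, p3} × {1}, {p2} × {0, 1}, {p2} × {1, 2}, {p2, p3} × {1}, {p3} × {0, 1}, {p3} × {1, 2}, {p1} × {0, 1, 2}, {p1, p2, p3} × {1}, {p2} × {0, 1, 2}, {p3} × {0, 1, 2}, {p1, p2} × {0, 1}, {p1, p3} × {0, 1}, {p1, p2} × {1, 2}, {p1, p3} × {1, 2}, {p2, p3} × {0, 1}, {p2, p3} × {1, 2}, {p1, p2} × {0, 1, 2}, {p1, p3} × {0, 1, 2}, {p1, p2, p3} × {0, 1}, {p1, p2, p3} × {1, 2}, {p2, p3} × {0, 1, 2}, {p1, p2, p3} × {0, 1, 2}}; |τ_{X×Y}| = 125.

Enumerate products U × V with U ∈ τ_X, V ∈ τ_Y (deduplicated):
  ∅ × ∅ = {} (∅)
  {p1} × {1} = {(p1,1)}
  {p2} × {1} = {(p2,1)}
  {p3} × {1} = {(p3,1)}
  {p1} × {0, 1} = {(p1,0), (p1,1)}
  {p1} × {1, 2} = {(p1,1), (p1,2)}
  {p1, p2} × {1} = {(p1,1), (p2,1)}
  {p1, p3} × {1} = {(p1,1), (p3,1)}
  {p2} × {0, 1} = {(p2,0), (p2,1)}
  {p2} × {1, 2} = {(p2,1), (p2,2)}
  {p2, p3} × {1} = {(p2,1), (p3,1)}
  {p3} × {0, 1} = {(p3,0), (p3,1)}
  {p3} × {1, 2} = {(p3,1), (p3,2)}
  {p1} × {0, 1, 2} = {(p1,0), (p1,1), (p1,2)}
  {p1, p2, p3} × {1} = {(p1,1), (p2,1), (p3,1)}
  {p2} × {0, 1, 2} = {(p2,0), (p2,1), (p2,2)}
  {p3} × {0, 1, 2} = {(p3,0), (p3,1), (p3,2)}
  {p1, p2} × {0, 1} = {(p1,0), (p1,1), (p2,0), (p2,1)}
  {p1, p3} × {0, 1} = {(p1,0), (p1,1), (p3,0), (p3,1)}
  {p1, p2} × {1, 2} = {(p1,1), (p1,2), (p2,1), (p2,2)}
  {p1, p3} × {1, 2} = {(p1,1), (p1,2), (p3,1), (p3,2)}
  {p2, p3} × {0, 1} = {(p2,0), (p2,1), (p3,0), (p3,1)}
  {p2, p3} × {1, 2} = {(p2,1), (p2,2), (p3,1), (p3,2)}
  {p1, p2} × {0, 1, 2} = {(p1,0), (p1,1), (p1,2), (p2,0), (p2,1), (p2,2)}
  {p1, p3} × {0, 1, 2} = {(p1,0), (p1,1), (p1,2), (p3,0), (p3,1), (p3,2)}
  {p1, p2, p3} × {0, 1} = {(p1,0), (p1,1), (p2,0), (p2,1), (p3,0), (p3,1)}
  {p1, p2, p3} × {1, 2} = {(p1,1), (p1,2), (p2,1), (p2,2), (p3,1), (p3,2)}
  {p2, p3} × {0, 1, 2} = {(p2,0), (p2,1), (p2,2), (p3,0), (p3,1), (p3,2)}
  {p1, p2, p3} × {0, 1, 2} = {(p1,0), (p1,1), (p1,2), (p2,0), (p2,1), (p2,2), (p3,0), (p3,1), (p3,2)}
These 29 distinct sets form the basis B.
Close under arbitrary unions to get τ_{X×Y}; counting gives |τ_{X×Y}| = 125.


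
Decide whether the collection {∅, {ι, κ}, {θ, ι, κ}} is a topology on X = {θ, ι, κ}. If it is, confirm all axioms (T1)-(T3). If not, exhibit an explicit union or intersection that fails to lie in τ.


τ IS a topology on X.

Axiom (T1): ∅ ∈ τ? Yes; X ∈ τ? Yes.
Axiom (T2/T3): check pairwise unions and intersections of members of τ.
All pairwise intersections and unions checked — each lies in τ. Therefore τ satisfies (T1), (T2), (T3): it IS a topology on X.


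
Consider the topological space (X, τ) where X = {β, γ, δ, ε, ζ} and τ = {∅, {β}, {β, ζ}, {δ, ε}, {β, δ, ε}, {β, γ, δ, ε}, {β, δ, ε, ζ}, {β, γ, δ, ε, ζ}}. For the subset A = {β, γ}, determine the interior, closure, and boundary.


int(A) = {β}, cl(A) = {β, γ, ζ}, ∂A = {γ, ζ}.

Closed sets in (X, τ) are complements of opens:
  closed(X, τ) = {∅, {γ}, {ζ}, {γ, ζ}, {β, γ, ζ}, {γ, δ, ε}, {γ, δ, ε, ζ}, {β, γ, δ, ε, ζ}}.
int(A) = ⋃ {U ∈ τ : U ⊆ A}. Opens contained in A: ∅, {β}.
Taking the union of these: int(A) = {β}.
cl(A) = ⋂ {C closed : A ⊆ C}. Closed sets containing A: {β, γ, ζ}, {β, γ, δ, ε, ζ}.
Intersecting these: cl(A) = {β, γ, ζ}.
∂A = cl(A) ∖ int(A) = {β, γ, ζ} ∖ {β} = {γ, ζ}.


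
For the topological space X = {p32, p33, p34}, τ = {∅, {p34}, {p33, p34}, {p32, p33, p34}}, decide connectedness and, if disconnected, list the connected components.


(X, τ) is connected.

Find clopen sets (U ∈ τ with X ∖ U ∈ τ):
  U = ∅, X ∖ U = {p32, p33, p34} — both open, so U is clopen.
  U = {p32, p33, p34}, X ∖ U = ∅ — both open, so U is clopen.
Only trivial clopens (∅ and X) exist, so (X, τ) is connected.
Compute connected components by grouping points that agree on all clopens:
  component: {p32, p33, p34}


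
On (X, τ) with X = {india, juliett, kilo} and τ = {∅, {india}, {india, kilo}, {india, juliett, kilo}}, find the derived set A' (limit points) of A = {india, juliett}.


A' = {juliett, kilo}

For each x ∈ X, list the open sets U ∈ τ with x ∈ U, then check whether U ∩ (A ∖ {x}) ≠ ∅ for every such U.
  x = india: open {india} ∋ x has {india} ∩ (A ∖ {india}) = ∅, so x is NOT a limit point.
  x = juliett: opens ∋ x are {india, juliett, kilo}; each meets A ∖ {juliett}, so x IS a limit point.
  x = kilo: opens ∋ x are {india, kilo}, {india, juliett, kilo}; each meets A ∖ {kilo}, so x IS a limit point.
Collecting: A' = {juliett, kilo}.


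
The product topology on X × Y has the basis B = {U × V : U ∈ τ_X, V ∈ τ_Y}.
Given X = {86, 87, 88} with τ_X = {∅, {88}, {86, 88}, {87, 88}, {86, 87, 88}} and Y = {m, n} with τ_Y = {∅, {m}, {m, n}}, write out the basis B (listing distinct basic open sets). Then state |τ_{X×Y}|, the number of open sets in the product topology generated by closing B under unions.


Basis B = {∅ × ∅, {88} × {m}, {86, 88} × {m}, {87, 88} × {m}, {88} × {m, n}, {86, 87, 88} × {m}, {86, 88} × {m, n}, {87, 88} × {m, n}, {86, 87, 88} × {m, n}}; |τ_{X×Y}| = 14.

Enumerate products U × V with U ∈ τ_X, V ∈ τ_Y (deduplicated):
  ∅ × ∅ = {} (∅)
  {88} × {m} = {(88,m)}
  {86, 88} × {m} = {(86,m), (88,m)}
  {87, 88} × {m} = {(87,m), (88,m)}
  {88} × {m, n} = {(88,m), (88,n)}
  {86, 87, 88} × {m} = {(86,m), (87,m), (88,m)}
  {86, 88} × {m, n} = {(86,m), (86,n), (88,m), (88,n)}
  {87, 88} × {m, n} = {(87,m), (87,n), (88,m), (88,n)}
  {86, 87, 88} × {m, n} = {(86,m), (86,n), (87,m), (87,n), (88,m), (88,n)}
These 9 distinct sets form the basis B.
Close under arbitrary unions to get τ_{X×Y}; counting gives |τ_{X×Y}| = 14.


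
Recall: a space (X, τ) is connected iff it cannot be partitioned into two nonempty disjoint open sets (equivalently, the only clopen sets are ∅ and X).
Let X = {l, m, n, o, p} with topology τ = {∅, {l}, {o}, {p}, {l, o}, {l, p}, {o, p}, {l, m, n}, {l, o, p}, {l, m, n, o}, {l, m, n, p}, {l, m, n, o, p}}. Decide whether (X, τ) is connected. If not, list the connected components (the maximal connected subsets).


(X, τ) is disconnected; components = [{o}, {p}, {l, m, n}].

Find clopen sets (U ∈ τ with X ∖ U ∈ τ):
  U = ∅, X ∖ U = {l, m, n, o, p} — both open, so U is clopen.
  U = {o}, X ∖ U = {l, m, n, p} — both open, so U is clopen.
  U = {p}, X ∖ U = {l, m, n, o} — both open, so U is clopen.
  U = {o, p}, X ∖ U = {l, m, n} — both open, so U is clopen.
  U = {l, m, n}, X ∖ U = {o, p} — both open, so U is clopen.
  U = {l, m, n, o}, X ∖ U = {p} — both open, so U is clopen.
  U = {l, m, n, p}, X ∖ U = {o} — both open, so U is clopen.
  U = {l, m, n, o, p}, X ∖ U = ∅ — both open, so U is clopen.
Nontrivial clopen(s) exist: e.g. {p}. So (X, τ) is disconnected.
Compute connected components by grouping points that agree on all clopens:
  component: {o}
  component: {p}
  component: {l, m, n}


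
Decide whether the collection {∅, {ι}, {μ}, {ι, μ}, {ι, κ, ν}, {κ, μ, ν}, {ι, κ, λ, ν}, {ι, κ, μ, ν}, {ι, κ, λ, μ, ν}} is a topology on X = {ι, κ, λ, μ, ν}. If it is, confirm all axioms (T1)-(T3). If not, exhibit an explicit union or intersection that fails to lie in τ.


τ is NOT a topology on X.

Axiom (T1): ∅ ∈ τ? Yes; X ∈ τ? Yes.
Axiom (T2/T3): check pairwise unions and intersections of members of τ.
Counterexample for (T3): {ι, κ, ν} ∩ {κ, μ, ν} = {κ, ν} ∉ τ. Therefore τ is NOT a topology.


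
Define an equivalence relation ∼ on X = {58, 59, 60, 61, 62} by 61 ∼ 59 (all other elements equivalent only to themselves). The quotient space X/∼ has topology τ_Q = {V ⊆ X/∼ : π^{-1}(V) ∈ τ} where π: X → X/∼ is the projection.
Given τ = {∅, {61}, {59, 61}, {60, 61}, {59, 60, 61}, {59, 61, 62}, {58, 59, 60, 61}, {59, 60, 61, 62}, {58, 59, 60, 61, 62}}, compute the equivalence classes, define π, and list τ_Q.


X/∼ = {[58], [59=61], [60], [62]}; |τ_Q| = 7.

Equivalence classes: [58], [59=61], [60], [62].
Quotient map π: X → X/∼ sends 58 ↦ [58], 59 ↦ [59=61], 60 ↦ [60], 61 ↦ [59=61], 62 ↦ [62].
For each subset V ⊆ X/∼, compute π^{-1}(V) ⊆ X and check whether π^{-1}(V) ∈ τ. V is open in τ_Q iff π^{-1}(V) ∈ τ.
  V = {}: π^{-1}(V) = ∅ ∈ τ ✓.
  V = {[58]}: π^{-1}(V) = {58} ∉ τ ✗.
  V = {[59=61]}: π^{-1}(V) = {59, 61} ∈ τ ✓.
  V = {[58], [59=61]}: π^{-1}(V) = {58, 59, 61} ∉ τ ✗.
  V = {[60]}: π^{-1}(V) = {60} ∉ τ ✗.
  V = {[58], [60]}: π^{-1}(V) = {58, 60} ∉ τ ✗.
  V = {[59=61], [60]}: π^{-1}(V) = {59, 60, 61} ∈ τ ✓.
  V = {[58], [59=61], [60]}: π^{-1}(V) = {58, 59, 60, 61} ∈ τ ✓.
  V = {[62]}: π^{-1}(V) = {62} ∉ τ ✗.
  V = {[58], [62]}: π^{-1}(V) = {58, 62} ∉ τ ✗.
  V = {[59=61], [62]}: π^{-1}(V) = {59, 61, 62} ∈ τ ✓.
  V = {[58], [59=61], [62]}: π^{-1}(V) = {58, 59, 61, 62} ∉ τ ✗.
  V = {[60], [62]}: π^{-1}(V) = {60, 62} ∉ τ ✗.
  V = {[58], [60], [62]}: π^{-1}(V) = {58, 60, 62} ∉ τ ✗.
  V = {[59=61], [60], [62]}: π^{-1}(V) = {59, 60, 61, 62} ∈ τ ✓.
  V = {[58], [59=61], [60], [62]}: π^{-1}(V) = {58, 59, 60, 61, 62} ∈ τ ✓.
Open sets in the quotient: τ_Q = {{}, {[59=61]}, {[59=61], [60]}, {[58], [59=61], [60]}, {[59=61], [62]}, {[59=61], [60], [62]}, {[58], [59=61], [60], [62]}} (7 elements).


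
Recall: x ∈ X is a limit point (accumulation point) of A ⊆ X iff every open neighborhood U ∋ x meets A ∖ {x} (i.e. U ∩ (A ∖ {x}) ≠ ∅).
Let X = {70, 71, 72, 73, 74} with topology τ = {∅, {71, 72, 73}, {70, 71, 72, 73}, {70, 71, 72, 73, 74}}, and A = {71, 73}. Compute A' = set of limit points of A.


A' = {70, 71, 72, 73, 74}

For each x ∈ X, list the open sets U ∈ τ with x ∈ U, then check whether U ∩ (A ∖ {x}) ≠ ∅ for every such U.
  x = 70: opens ∋ x are {70, 71, 72, 73}, {70, 71, 72, 73, 74}; each meets A ∖ {70}, so x IS a limit point.
  x = 71: opens ∋ x are {71, 72, 73}, {70, 71, 72, 73}, {70, 71, 72, 73, 74}; each meets A ∖ {71}, so x IS a limit point.
  x = 72: opens ∋ x are {71, 72, 73}, {70, 71, 72, 73}, {70, 71, 72, 73, 74}; each meets A ∖ {72}, so x IS a limit point.
  x = 73: opens ∋ x are {71, 72, 73}, {70, 71, 72, 73}, {70, 71, 72, 73, 74}; each meets A ∖ {73}, so x IS a limit point.
  x = 74: opens ∋ x are {70, 71, 72, 73, 74}; each meets A ∖ {74}, so x IS a limit point.
Collecting: A' = {70, 71, 72, 73, 74}.


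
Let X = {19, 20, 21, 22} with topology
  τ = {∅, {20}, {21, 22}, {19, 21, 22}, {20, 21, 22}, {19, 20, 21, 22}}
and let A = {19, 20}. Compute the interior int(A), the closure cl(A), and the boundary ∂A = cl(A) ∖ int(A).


int(A) = {20}, cl(A) = {19, 20}, ∂A = {19}.

Closed sets in (X, τ) are complements of opens:
  closed(X, τ) = {∅, {19}, {20}, {19, 20}, {19, 21, 22}, {19, 20, 21, 22}}.
int(A) = ⋃ {U ∈ τ : U ⊆ A}. Opens contained in A: ∅, {20}.
Taking the union of these: int(A) = {20}.
cl(A) = ⋂ {C closed : A ⊆ C}. Closed sets containing A: {19, 20}, {19, 20, 21, 22}.
Intersecting these: cl(A) = {19, 20}.
∂A = cl(A) ∖ int(A) = {19, 20} ∖ {20} = {19}.
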